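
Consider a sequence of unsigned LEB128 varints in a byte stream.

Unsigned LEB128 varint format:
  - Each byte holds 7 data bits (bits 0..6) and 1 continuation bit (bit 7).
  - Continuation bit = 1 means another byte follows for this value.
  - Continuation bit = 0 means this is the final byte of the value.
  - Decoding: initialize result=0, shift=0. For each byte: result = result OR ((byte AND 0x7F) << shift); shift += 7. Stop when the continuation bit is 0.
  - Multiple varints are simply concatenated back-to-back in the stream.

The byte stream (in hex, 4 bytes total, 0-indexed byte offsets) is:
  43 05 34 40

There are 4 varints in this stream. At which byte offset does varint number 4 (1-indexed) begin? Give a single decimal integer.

  byte[0]=0x43 cont=0 payload=0x43=67: acc |= 67<<0 -> acc=67 shift=7 [end]
Varint 1: bytes[0:1] = 43 -> value 67 (1 byte(s))
  byte[1]=0x05 cont=0 payload=0x05=5: acc |= 5<<0 -> acc=5 shift=7 [end]
Varint 2: bytes[1:2] = 05 -> value 5 (1 byte(s))
  byte[2]=0x34 cont=0 payload=0x34=52: acc |= 52<<0 -> acc=52 shift=7 [end]
Varint 3: bytes[2:3] = 34 -> value 52 (1 byte(s))
  byte[3]=0x40 cont=0 payload=0x40=64: acc |= 64<<0 -> acc=64 shift=7 [end]
Varint 4: bytes[3:4] = 40 -> value 64 (1 byte(s))

Answer: 3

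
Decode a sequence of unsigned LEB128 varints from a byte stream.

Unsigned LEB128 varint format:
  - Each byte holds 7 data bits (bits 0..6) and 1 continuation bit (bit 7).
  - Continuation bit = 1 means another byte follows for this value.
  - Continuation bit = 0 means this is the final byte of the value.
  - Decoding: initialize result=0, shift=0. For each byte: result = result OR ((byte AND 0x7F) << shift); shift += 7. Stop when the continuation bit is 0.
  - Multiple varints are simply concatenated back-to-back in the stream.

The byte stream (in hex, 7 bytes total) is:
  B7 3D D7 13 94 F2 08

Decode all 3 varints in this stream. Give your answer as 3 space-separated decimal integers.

Answer: 7863 2519 145684

Derivation:
  byte[0]=0xB7 cont=1 payload=0x37=55: acc |= 55<<0 -> acc=55 shift=7
  byte[1]=0x3D cont=0 payload=0x3D=61: acc |= 61<<7 -> acc=7863 shift=14 [end]
Varint 1: bytes[0:2] = B7 3D -> value 7863 (2 byte(s))
  byte[2]=0xD7 cont=1 payload=0x57=87: acc |= 87<<0 -> acc=87 shift=7
  byte[3]=0x13 cont=0 payload=0x13=19: acc |= 19<<7 -> acc=2519 shift=14 [end]
Varint 2: bytes[2:4] = D7 13 -> value 2519 (2 byte(s))
  byte[4]=0x94 cont=1 payload=0x14=20: acc |= 20<<0 -> acc=20 shift=7
  byte[5]=0xF2 cont=1 payload=0x72=114: acc |= 114<<7 -> acc=14612 shift=14
  byte[6]=0x08 cont=0 payload=0x08=8: acc |= 8<<14 -> acc=145684 shift=21 [end]
Varint 3: bytes[4:7] = 94 F2 08 -> value 145684 (3 byte(s))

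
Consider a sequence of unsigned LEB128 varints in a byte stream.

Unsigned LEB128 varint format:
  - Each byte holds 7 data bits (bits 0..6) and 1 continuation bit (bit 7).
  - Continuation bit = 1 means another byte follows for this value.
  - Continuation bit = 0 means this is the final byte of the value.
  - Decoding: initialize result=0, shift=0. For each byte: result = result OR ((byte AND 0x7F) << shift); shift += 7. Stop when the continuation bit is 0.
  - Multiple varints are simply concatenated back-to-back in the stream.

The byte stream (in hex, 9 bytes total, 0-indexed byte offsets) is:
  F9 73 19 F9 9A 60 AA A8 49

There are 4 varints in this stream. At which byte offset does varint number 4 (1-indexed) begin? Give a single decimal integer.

Answer: 6

Derivation:
  byte[0]=0xF9 cont=1 payload=0x79=121: acc |= 121<<0 -> acc=121 shift=7
  byte[1]=0x73 cont=0 payload=0x73=115: acc |= 115<<7 -> acc=14841 shift=14 [end]
Varint 1: bytes[0:2] = F9 73 -> value 14841 (2 byte(s))
  byte[2]=0x19 cont=0 payload=0x19=25: acc |= 25<<0 -> acc=25 shift=7 [end]
Varint 2: bytes[2:3] = 19 -> value 25 (1 byte(s))
  byte[3]=0xF9 cont=1 payload=0x79=121: acc |= 121<<0 -> acc=121 shift=7
  byte[4]=0x9A cont=1 payload=0x1A=26: acc |= 26<<7 -> acc=3449 shift=14
  byte[5]=0x60 cont=0 payload=0x60=96: acc |= 96<<14 -> acc=1576313 shift=21 [end]
Varint 3: bytes[3:6] = F9 9A 60 -> value 1576313 (3 byte(s))
  byte[6]=0xAA cont=1 payload=0x2A=42: acc |= 42<<0 -> acc=42 shift=7
  byte[7]=0xA8 cont=1 payload=0x28=40: acc |= 40<<7 -> acc=5162 shift=14
  byte[8]=0x49 cont=0 payload=0x49=73: acc |= 73<<14 -> acc=1201194 shift=21 [end]
Varint 4: bytes[6:9] = AA A8 49 -> value 1201194 (3 byte(s))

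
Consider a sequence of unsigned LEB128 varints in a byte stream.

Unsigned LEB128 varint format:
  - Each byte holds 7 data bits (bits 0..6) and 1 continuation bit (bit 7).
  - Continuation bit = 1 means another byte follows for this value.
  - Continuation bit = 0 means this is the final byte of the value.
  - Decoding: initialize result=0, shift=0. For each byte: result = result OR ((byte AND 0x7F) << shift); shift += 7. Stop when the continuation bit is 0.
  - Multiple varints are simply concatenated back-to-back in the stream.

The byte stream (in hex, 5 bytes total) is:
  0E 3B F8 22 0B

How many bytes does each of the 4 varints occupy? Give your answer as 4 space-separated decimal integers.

  byte[0]=0x0E cont=0 payload=0x0E=14: acc |= 14<<0 -> acc=14 shift=7 [end]
Varint 1: bytes[0:1] = 0E -> value 14 (1 byte(s))
  byte[1]=0x3B cont=0 payload=0x3B=59: acc |= 59<<0 -> acc=59 shift=7 [end]
Varint 2: bytes[1:2] = 3B -> value 59 (1 byte(s))
  byte[2]=0xF8 cont=1 payload=0x78=120: acc |= 120<<0 -> acc=120 shift=7
  byte[3]=0x22 cont=0 payload=0x22=34: acc |= 34<<7 -> acc=4472 shift=14 [end]
Varint 3: bytes[2:4] = F8 22 -> value 4472 (2 byte(s))
  byte[4]=0x0B cont=0 payload=0x0B=11: acc |= 11<<0 -> acc=11 shift=7 [end]
Varint 4: bytes[4:5] = 0B -> value 11 (1 byte(s))

Answer: 1 1 2 1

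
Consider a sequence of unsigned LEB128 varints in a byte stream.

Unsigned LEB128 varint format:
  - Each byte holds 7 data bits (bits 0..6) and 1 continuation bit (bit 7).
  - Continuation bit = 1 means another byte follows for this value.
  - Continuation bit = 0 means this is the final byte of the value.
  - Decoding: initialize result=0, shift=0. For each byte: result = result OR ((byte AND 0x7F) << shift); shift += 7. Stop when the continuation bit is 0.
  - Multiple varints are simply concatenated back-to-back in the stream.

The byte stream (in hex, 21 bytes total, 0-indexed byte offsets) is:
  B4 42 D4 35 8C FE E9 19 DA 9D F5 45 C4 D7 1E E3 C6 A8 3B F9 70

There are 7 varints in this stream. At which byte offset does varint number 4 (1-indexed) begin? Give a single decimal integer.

Answer: 8

Derivation:
  byte[0]=0xB4 cont=1 payload=0x34=52: acc |= 52<<0 -> acc=52 shift=7
  byte[1]=0x42 cont=0 payload=0x42=66: acc |= 66<<7 -> acc=8500 shift=14 [end]
Varint 1: bytes[0:2] = B4 42 -> value 8500 (2 byte(s))
  byte[2]=0xD4 cont=1 payload=0x54=84: acc |= 84<<0 -> acc=84 shift=7
  byte[3]=0x35 cont=0 payload=0x35=53: acc |= 53<<7 -> acc=6868 shift=14 [end]
Varint 2: bytes[2:4] = D4 35 -> value 6868 (2 byte(s))
  byte[4]=0x8C cont=1 payload=0x0C=12: acc |= 12<<0 -> acc=12 shift=7
  byte[5]=0xFE cont=1 payload=0x7E=126: acc |= 126<<7 -> acc=16140 shift=14
  byte[6]=0xE9 cont=1 payload=0x69=105: acc |= 105<<14 -> acc=1736460 shift=21
  byte[7]=0x19 cont=0 payload=0x19=25: acc |= 25<<21 -> acc=54165260 shift=28 [end]
Varint 3: bytes[4:8] = 8C FE E9 19 -> value 54165260 (4 byte(s))
  byte[8]=0xDA cont=1 payload=0x5A=90: acc |= 90<<0 -> acc=90 shift=7
  byte[9]=0x9D cont=1 payload=0x1D=29: acc |= 29<<7 -> acc=3802 shift=14
  byte[10]=0xF5 cont=1 payload=0x75=117: acc |= 117<<14 -> acc=1920730 shift=21
  byte[11]=0x45 cont=0 payload=0x45=69: acc |= 69<<21 -> acc=146624218 shift=28 [end]
Varint 4: bytes[8:12] = DA 9D F5 45 -> value 146624218 (4 byte(s))
  byte[12]=0xC4 cont=1 payload=0x44=68: acc |= 68<<0 -> acc=68 shift=7
  byte[13]=0xD7 cont=1 payload=0x57=87: acc |= 87<<7 -> acc=11204 shift=14
  byte[14]=0x1E cont=0 payload=0x1E=30: acc |= 30<<14 -> acc=502724 shift=21 [end]
Varint 5: bytes[12:15] = C4 D7 1E -> value 502724 (3 byte(s))
  byte[15]=0xE3 cont=1 payload=0x63=99: acc |= 99<<0 -> acc=99 shift=7
  byte[16]=0xC6 cont=1 payload=0x46=70: acc |= 70<<7 -> acc=9059 shift=14
  byte[17]=0xA8 cont=1 payload=0x28=40: acc |= 40<<14 -> acc=664419 shift=21
  byte[18]=0x3B cont=0 payload=0x3B=59: acc |= 59<<21 -> acc=124396387 shift=28 [end]
Varint 6: bytes[15:19] = E3 C6 A8 3B -> value 124396387 (4 byte(s))
  byte[19]=0xF9 cont=1 payload=0x79=121: acc |= 121<<0 -> acc=121 shift=7
  byte[20]=0x70 cont=0 payload=0x70=112: acc |= 112<<7 -> acc=14457 shift=14 [end]
Varint 7: bytes[19:21] = F9 70 -> value 14457 (2 byte(s))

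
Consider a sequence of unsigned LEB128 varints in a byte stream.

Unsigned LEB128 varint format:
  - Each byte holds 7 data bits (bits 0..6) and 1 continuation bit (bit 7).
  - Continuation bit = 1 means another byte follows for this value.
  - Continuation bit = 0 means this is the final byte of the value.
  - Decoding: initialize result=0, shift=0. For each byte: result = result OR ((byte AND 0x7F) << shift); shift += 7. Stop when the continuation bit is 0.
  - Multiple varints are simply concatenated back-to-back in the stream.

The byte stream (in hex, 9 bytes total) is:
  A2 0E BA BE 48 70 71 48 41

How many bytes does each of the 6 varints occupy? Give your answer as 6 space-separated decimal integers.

Answer: 2 3 1 1 1 1

Derivation:
  byte[0]=0xA2 cont=1 payload=0x22=34: acc |= 34<<0 -> acc=34 shift=7
  byte[1]=0x0E cont=0 payload=0x0E=14: acc |= 14<<7 -> acc=1826 shift=14 [end]
Varint 1: bytes[0:2] = A2 0E -> value 1826 (2 byte(s))
  byte[2]=0xBA cont=1 payload=0x3A=58: acc |= 58<<0 -> acc=58 shift=7
  byte[3]=0xBE cont=1 payload=0x3E=62: acc |= 62<<7 -> acc=7994 shift=14
  byte[4]=0x48 cont=0 payload=0x48=72: acc |= 72<<14 -> acc=1187642 shift=21 [end]
Varint 2: bytes[2:5] = BA BE 48 -> value 1187642 (3 byte(s))
  byte[5]=0x70 cont=0 payload=0x70=112: acc |= 112<<0 -> acc=112 shift=7 [end]
Varint 3: bytes[5:6] = 70 -> value 112 (1 byte(s))
  byte[6]=0x71 cont=0 payload=0x71=113: acc |= 113<<0 -> acc=113 shift=7 [end]
Varint 4: bytes[6:7] = 71 -> value 113 (1 byte(s))
  byte[7]=0x48 cont=0 payload=0x48=72: acc |= 72<<0 -> acc=72 shift=7 [end]
Varint 5: bytes[7:8] = 48 -> value 72 (1 byte(s))
  byte[8]=0x41 cont=0 payload=0x41=65: acc |= 65<<0 -> acc=65 shift=7 [end]
Varint 6: bytes[8:9] = 41 -> value 65 (1 byte(s))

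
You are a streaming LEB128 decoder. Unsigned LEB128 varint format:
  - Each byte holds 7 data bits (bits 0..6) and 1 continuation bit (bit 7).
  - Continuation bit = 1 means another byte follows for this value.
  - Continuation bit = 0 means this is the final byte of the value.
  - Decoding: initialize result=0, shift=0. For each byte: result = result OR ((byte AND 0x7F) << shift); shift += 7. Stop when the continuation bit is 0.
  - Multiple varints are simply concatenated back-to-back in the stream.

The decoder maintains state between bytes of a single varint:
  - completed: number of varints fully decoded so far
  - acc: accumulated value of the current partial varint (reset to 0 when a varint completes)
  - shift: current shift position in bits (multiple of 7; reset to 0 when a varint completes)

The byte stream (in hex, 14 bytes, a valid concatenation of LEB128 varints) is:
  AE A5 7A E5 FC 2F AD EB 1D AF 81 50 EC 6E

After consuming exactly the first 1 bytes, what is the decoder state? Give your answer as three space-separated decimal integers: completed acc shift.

Answer: 0 46 7

Derivation:
byte[0]=0xAE cont=1 payload=0x2E: acc |= 46<<0 -> completed=0 acc=46 shift=7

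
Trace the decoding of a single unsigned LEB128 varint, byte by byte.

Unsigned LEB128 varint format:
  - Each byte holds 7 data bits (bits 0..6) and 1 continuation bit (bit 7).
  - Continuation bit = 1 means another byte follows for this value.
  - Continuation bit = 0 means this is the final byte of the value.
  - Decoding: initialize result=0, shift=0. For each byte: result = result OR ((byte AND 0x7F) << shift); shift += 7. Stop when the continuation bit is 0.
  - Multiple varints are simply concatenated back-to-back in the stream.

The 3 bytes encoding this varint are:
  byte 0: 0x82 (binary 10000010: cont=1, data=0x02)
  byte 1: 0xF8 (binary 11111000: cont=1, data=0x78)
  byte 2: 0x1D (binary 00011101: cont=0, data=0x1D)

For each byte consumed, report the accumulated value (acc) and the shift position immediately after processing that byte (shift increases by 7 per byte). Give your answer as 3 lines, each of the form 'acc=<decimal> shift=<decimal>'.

Answer: acc=2 shift=7
acc=15362 shift=14
acc=490498 shift=21

Derivation:
byte 0=0x82: payload=0x02=2, contrib = 2<<0 = 2; acc -> 2, shift -> 7
byte 1=0xF8: payload=0x78=120, contrib = 120<<7 = 15360; acc -> 15362, shift -> 14
byte 2=0x1D: payload=0x1D=29, contrib = 29<<14 = 475136; acc -> 490498, shift -> 21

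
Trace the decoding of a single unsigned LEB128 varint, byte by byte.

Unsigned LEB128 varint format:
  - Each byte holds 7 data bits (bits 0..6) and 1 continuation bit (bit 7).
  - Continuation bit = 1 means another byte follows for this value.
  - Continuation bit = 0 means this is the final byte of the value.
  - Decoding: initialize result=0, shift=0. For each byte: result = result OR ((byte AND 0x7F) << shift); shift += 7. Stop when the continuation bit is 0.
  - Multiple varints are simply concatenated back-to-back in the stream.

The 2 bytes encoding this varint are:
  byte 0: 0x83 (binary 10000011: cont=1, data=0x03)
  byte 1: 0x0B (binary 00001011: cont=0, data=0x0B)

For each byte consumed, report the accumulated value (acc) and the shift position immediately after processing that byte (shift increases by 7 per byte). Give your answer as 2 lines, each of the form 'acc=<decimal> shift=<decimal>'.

byte 0=0x83: payload=0x03=3, contrib = 3<<0 = 3; acc -> 3, shift -> 7
byte 1=0x0B: payload=0x0B=11, contrib = 11<<7 = 1408; acc -> 1411, shift -> 14

Answer: acc=3 shift=7
acc=1411 shift=14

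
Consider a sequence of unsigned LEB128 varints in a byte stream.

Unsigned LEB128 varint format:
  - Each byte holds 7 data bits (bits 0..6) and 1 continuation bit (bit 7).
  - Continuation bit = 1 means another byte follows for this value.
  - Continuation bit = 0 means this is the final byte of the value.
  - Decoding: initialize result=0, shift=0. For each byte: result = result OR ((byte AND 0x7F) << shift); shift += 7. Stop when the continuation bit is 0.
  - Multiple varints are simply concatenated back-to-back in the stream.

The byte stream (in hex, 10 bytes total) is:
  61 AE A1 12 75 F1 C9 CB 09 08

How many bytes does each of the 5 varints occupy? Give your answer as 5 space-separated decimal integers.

Answer: 1 3 1 4 1

Derivation:
  byte[0]=0x61 cont=0 payload=0x61=97: acc |= 97<<0 -> acc=97 shift=7 [end]
Varint 1: bytes[0:1] = 61 -> value 97 (1 byte(s))
  byte[1]=0xAE cont=1 payload=0x2E=46: acc |= 46<<0 -> acc=46 shift=7
  byte[2]=0xA1 cont=1 payload=0x21=33: acc |= 33<<7 -> acc=4270 shift=14
  byte[3]=0x12 cont=0 payload=0x12=18: acc |= 18<<14 -> acc=299182 shift=21 [end]
Varint 2: bytes[1:4] = AE A1 12 -> value 299182 (3 byte(s))
  byte[4]=0x75 cont=0 payload=0x75=117: acc |= 117<<0 -> acc=117 shift=7 [end]
Varint 3: bytes[4:5] = 75 -> value 117 (1 byte(s))
  byte[5]=0xF1 cont=1 payload=0x71=113: acc |= 113<<0 -> acc=113 shift=7
  byte[6]=0xC9 cont=1 payload=0x49=73: acc |= 73<<7 -> acc=9457 shift=14
  byte[7]=0xCB cont=1 payload=0x4B=75: acc |= 75<<14 -> acc=1238257 shift=21
  byte[8]=0x09 cont=0 payload=0x09=9: acc |= 9<<21 -> acc=20112625 shift=28 [end]
Varint 4: bytes[5:9] = F1 C9 CB 09 -> value 20112625 (4 byte(s))
  byte[9]=0x08 cont=0 payload=0x08=8: acc |= 8<<0 -> acc=8 shift=7 [end]
Varint 5: bytes[9:10] = 08 -> value 8 (1 byte(s))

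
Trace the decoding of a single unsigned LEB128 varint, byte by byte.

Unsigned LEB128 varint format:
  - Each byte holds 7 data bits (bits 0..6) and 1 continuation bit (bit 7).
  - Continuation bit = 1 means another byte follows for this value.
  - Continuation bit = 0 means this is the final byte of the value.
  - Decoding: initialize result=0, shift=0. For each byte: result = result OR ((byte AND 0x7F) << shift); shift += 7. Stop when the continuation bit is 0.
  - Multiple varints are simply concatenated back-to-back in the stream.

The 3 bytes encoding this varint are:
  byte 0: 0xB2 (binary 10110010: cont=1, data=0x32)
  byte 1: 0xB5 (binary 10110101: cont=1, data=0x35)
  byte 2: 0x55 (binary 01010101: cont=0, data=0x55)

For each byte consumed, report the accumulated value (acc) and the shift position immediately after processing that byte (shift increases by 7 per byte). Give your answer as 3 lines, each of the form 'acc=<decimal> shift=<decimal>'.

byte 0=0xB2: payload=0x32=50, contrib = 50<<0 = 50; acc -> 50, shift -> 7
byte 1=0xB5: payload=0x35=53, contrib = 53<<7 = 6784; acc -> 6834, shift -> 14
byte 2=0x55: payload=0x55=85, contrib = 85<<14 = 1392640; acc -> 1399474, shift -> 21

Answer: acc=50 shift=7
acc=6834 shift=14
acc=1399474 shift=21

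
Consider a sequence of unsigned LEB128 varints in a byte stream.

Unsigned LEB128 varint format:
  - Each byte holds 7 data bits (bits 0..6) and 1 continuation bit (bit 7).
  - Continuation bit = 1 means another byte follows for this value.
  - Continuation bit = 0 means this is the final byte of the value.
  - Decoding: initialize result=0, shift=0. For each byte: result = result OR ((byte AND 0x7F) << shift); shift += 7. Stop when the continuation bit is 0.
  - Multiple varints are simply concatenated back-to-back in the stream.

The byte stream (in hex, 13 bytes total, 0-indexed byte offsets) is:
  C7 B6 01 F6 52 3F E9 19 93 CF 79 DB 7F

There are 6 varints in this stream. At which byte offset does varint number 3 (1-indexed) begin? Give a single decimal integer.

Answer: 5

Derivation:
  byte[0]=0xC7 cont=1 payload=0x47=71: acc |= 71<<0 -> acc=71 shift=7
  byte[1]=0xB6 cont=1 payload=0x36=54: acc |= 54<<7 -> acc=6983 shift=14
  byte[2]=0x01 cont=0 payload=0x01=1: acc |= 1<<14 -> acc=23367 shift=21 [end]
Varint 1: bytes[0:3] = C7 B6 01 -> value 23367 (3 byte(s))
  byte[3]=0xF6 cont=1 payload=0x76=118: acc |= 118<<0 -> acc=118 shift=7
  byte[4]=0x52 cont=0 payload=0x52=82: acc |= 82<<7 -> acc=10614 shift=14 [end]
Varint 2: bytes[3:5] = F6 52 -> value 10614 (2 byte(s))
  byte[5]=0x3F cont=0 payload=0x3F=63: acc |= 63<<0 -> acc=63 shift=7 [end]
Varint 3: bytes[5:6] = 3F -> value 63 (1 byte(s))
  byte[6]=0xE9 cont=1 payload=0x69=105: acc |= 105<<0 -> acc=105 shift=7
  byte[7]=0x19 cont=0 payload=0x19=25: acc |= 25<<7 -> acc=3305 shift=14 [end]
Varint 4: bytes[6:8] = E9 19 -> value 3305 (2 byte(s))
  byte[8]=0x93 cont=1 payload=0x13=19: acc |= 19<<0 -> acc=19 shift=7
  byte[9]=0xCF cont=1 payload=0x4F=79: acc |= 79<<7 -> acc=10131 shift=14
  byte[10]=0x79 cont=0 payload=0x79=121: acc |= 121<<14 -> acc=1992595 shift=21 [end]
Varint 5: bytes[8:11] = 93 CF 79 -> value 1992595 (3 byte(s))
  byte[11]=0xDB cont=1 payload=0x5B=91: acc |= 91<<0 -> acc=91 shift=7
  byte[12]=0x7F cont=0 payload=0x7F=127: acc |= 127<<7 -> acc=16347 shift=14 [end]
Varint 6: bytes[11:13] = DB 7F -> value 16347 (2 byte(s))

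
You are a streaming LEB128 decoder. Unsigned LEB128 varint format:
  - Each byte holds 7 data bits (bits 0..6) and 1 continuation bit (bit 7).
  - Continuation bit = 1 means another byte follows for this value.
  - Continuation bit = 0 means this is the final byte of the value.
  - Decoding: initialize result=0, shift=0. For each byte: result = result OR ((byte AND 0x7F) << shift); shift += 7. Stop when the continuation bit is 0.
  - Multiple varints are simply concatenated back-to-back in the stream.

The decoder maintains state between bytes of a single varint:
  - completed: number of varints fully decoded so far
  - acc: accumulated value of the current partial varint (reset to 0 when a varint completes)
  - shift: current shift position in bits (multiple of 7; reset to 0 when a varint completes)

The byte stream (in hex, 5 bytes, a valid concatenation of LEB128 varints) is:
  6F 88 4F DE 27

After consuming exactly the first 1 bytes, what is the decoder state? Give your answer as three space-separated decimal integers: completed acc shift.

byte[0]=0x6F cont=0 payload=0x6F: varint #1 complete (value=111); reset -> completed=1 acc=0 shift=0

Answer: 1 0 0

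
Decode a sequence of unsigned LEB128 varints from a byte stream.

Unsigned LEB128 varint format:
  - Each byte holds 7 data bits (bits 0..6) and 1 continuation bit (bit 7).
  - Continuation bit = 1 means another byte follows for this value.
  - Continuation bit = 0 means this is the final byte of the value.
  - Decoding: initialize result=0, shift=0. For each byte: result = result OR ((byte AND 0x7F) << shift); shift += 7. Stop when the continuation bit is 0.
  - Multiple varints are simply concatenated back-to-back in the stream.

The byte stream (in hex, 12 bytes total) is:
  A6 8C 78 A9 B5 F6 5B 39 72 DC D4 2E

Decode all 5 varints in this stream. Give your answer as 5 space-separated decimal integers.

  byte[0]=0xA6 cont=1 payload=0x26=38: acc |= 38<<0 -> acc=38 shift=7
  byte[1]=0x8C cont=1 payload=0x0C=12: acc |= 12<<7 -> acc=1574 shift=14
  byte[2]=0x78 cont=0 payload=0x78=120: acc |= 120<<14 -> acc=1967654 shift=21 [end]
Varint 1: bytes[0:3] = A6 8C 78 -> value 1967654 (3 byte(s))
  byte[3]=0xA9 cont=1 payload=0x29=41: acc |= 41<<0 -> acc=41 shift=7
  byte[4]=0xB5 cont=1 payload=0x35=53: acc |= 53<<7 -> acc=6825 shift=14
  byte[5]=0xF6 cont=1 payload=0x76=118: acc |= 118<<14 -> acc=1940137 shift=21
  byte[6]=0x5B cont=0 payload=0x5B=91: acc |= 91<<21 -> acc=192780969 shift=28 [end]
Varint 2: bytes[3:7] = A9 B5 F6 5B -> value 192780969 (4 byte(s))
  byte[7]=0x39 cont=0 payload=0x39=57: acc |= 57<<0 -> acc=57 shift=7 [end]
Varint 3: bytes[7:8] = 39 -> value 57 (1 byte(s))
  byte[8]=0x72 cont=0 payload=0x72=114: acc |= 114<<0 -> acc=114 shift=7 [end]
Varint 4: bytes[8:9] = 72 -> value 114 (1 byte(s))
  byte[9]=0xDC cont=1 payload=0x5C=92: acc |= 92<<0 -> acc=92 shift=7
  byte[10]=0xD4 cont=1 payload=0x54=84: acc |= 84<<7 -> acc=10844 shift=14
  byte[11]=0x2E cont=0 payload=0x2E=46: acc |= 46<<14 -> acc=764508 shift=21 [end]
Varint 5: bytes[9:12] = DC D4 2E -> value 764508 (3 byte(s))

Answer: 1967654 192780969 57 114 764508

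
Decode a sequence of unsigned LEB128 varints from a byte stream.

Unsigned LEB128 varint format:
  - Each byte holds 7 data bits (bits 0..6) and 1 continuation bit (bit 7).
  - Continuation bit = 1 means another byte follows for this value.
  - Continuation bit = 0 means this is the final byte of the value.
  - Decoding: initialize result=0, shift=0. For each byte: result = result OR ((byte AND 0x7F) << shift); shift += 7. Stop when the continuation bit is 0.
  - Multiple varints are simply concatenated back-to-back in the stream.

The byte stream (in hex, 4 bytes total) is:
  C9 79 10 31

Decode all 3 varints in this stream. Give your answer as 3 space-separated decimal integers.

  byte[0]=0xC9 cont=1 payload=0x49=73: acc |= 73<<0 -> acc=73 shift=7
  byte[1]=0x79 cont=0 payload=0x79=121: acc |= 121<<7 -> acc=15561 shift=14 [end]
Varint 1: bytes[0:2] = C9 79 -> value 15561 (2 byte(s))
  byte[2]=0x10 cont=0 payload=0x10=16: acc |= 16<<0 -> acc=16 shift=7 [end]
Varint 2: bytes[2:3] = 10 -> value 16 (1 byte(s))
  byte[3]=0x31 cont=0 payload=0x31=49: acc |= 49<<0 -> acc=49 shift=7 [end]
Varint 3: bytes[3:4] = 31 -> value 49 (1 byte(s))

Answer: 15561 16 49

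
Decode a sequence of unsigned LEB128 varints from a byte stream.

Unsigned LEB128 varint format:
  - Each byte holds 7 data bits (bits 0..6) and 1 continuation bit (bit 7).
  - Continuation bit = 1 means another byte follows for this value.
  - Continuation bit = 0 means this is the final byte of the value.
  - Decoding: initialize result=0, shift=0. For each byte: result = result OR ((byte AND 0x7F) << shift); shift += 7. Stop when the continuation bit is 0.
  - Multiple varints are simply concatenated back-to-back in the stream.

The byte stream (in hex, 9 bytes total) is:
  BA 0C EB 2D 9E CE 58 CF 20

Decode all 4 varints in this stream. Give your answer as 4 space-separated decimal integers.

Answer: 1594 5867 1451806 4175

Derivation:
  byte[0]=0xBA cont=1 payload=0x3A=58: acc |= 58<<0 -> acc=58 shift=7
  byte[1]=0x0C cont=0 payload=0x0C=12: acc |= 12<<7 -> acc=1594 shift=14 [end]
Varint 1: bytes[0:2] = BA 0C -> value 1594 (2 byte(s))
  byte[2]=0xEB cont=1 payload=0x6B=107: acc |= 107<<0 -> acc=107 shift=7
  byte[3]=0x2D cont=0 payload=0x2D=45: acc |= 45<<7 -> acc=5867 shift=14 [end]
Varint 2: bytes[2:4] = EB 2D -> value 5867 (2 byte(s))
  byte[4]=0x9E cont=1 payload=0x1E=30: acc |= 30<<0 -> acc=30 shift=7
  byte[5]=0xCE cont=1 payload=0x4E=78: acc |= 78<<7 -> acc=10014 shift=14
  byte[6]=0x58 cont=0 payload=0x58=88: acc |= 88<<14 -> acc=1451806 shift=21 [end]
Varint 3: bytes[4:7] = 9E CE 58 -> value 1451806 (3 byte(s))
  byte[7]=0xCF cont=1 payload=0x4F=79: acc |= 79<<0 -> acc=79 shift=7
  byte[8]=0x20 cont=0 payload=0x20=32: acc |= 32<<7 -> acc=4175 shift=14 [end]
Varint 4: bytes[7:9] = CF 20 -> value 4175 (2 byte(s))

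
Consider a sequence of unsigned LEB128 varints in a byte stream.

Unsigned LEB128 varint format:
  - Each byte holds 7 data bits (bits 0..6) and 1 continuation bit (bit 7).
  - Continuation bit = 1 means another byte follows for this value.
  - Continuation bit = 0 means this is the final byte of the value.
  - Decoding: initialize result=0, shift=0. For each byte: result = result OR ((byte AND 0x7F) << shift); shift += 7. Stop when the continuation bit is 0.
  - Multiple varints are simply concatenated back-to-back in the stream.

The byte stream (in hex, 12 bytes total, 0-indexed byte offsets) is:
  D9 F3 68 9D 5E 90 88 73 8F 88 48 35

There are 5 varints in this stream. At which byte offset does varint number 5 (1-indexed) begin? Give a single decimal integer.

Answer: 11

Derivation:
  byte[0]=0xD9 cont=1 payload=0x59=89: acc |= 89<<0 -> acc=89 shift=7
  byte[1]=0xF3 cont=1 payload=0x73=115: acc |= 115<<7 -> acc=14809 shift=14
  byte[2]=0x68 cont=0 payload=0x68=104: acc |= 104<<14 -> acc=1718745 shift=21 [end]
Varint 1: bytes[0:3] = D9 F3 68 -> value 1718745 (3 byte(s))
  byte[3]=0x9D cont=1 payload=0x1D=29: acc |= 29<<0 -> acc=29 shift=7
  byte[4]=0x5E cont=0 payload=0x5E=94: acc |= 94<<7 -> acc=12061 shift=14 [end]
Varint 2: bytes[3:5] = 9D 5E -> value 12061 (2 byte(s))
  byte[5]=0x90 cont=1 payload=0x10=16: acc |= 16<<0 -> acc=16 shift=7
  byte[6]=0x88 cont=1 payload=0x08=8: acc |= 8<<7 -> acc=1040 shift=14
  byte[7]=0x73 cont=0 payload=0x73=115: acc |= 115<<14 -> acc=1885200 shift=21 [end]
Varint 3: bytes[5:8] = 90 88 73 -> value 1885200 (3 byte(s))
  byte[8]=0x8F cont=1 payload=0x0F=15: acc |= 15<<0 -> acc=15 shift=7
  byte[9]=0x88 cont=1 payload=0x08=8: acc |= 8<<7 -> acc=1039 shift=14
  byte[10]=0x48 cont=0 payload=0x48=72: acc |= 72<<14 -> acc=1180687 shift=21 [end]
Varint 4: bytes[8:11] = 8F 88 48 -> value 1180687 (3 byte(s))
  byte[11]=0x35 cont=0 payload=0x35=53: acc |= 53<<0 -> acc=53 shift=7 [end]
Varint 5: bytes[11:12] = 35 -> value 53 (1 byte(s))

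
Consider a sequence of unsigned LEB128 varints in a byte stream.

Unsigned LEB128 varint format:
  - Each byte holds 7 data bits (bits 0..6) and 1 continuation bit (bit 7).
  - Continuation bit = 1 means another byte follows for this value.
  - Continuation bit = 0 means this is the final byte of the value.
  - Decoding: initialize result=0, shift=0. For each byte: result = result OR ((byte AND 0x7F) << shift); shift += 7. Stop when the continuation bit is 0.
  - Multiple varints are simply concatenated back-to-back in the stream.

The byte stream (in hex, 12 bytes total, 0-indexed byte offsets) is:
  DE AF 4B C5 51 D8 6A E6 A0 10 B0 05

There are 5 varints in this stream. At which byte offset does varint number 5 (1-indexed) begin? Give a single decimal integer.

Answer: 10

Derivation:
  byte[0]=0xDE cont=1 payload=0x5E=94: acc |= 94<<0 -> acc=94 shift=7
  byte[1]=0xAF cont=1 payload=0x2F=47: acc |= 47<<7 -> acc=6110 shift=14
  byte[2]=0x4B cont=0 payload=0x4B=75: acc |= 75<<14 -> acc=1234910 shift=21 [end]
Varint 1: bytes[0:3] = DE AF 4B -> value 1234910 (3 byte(s))
  byte[3]=0xC5 cont=1 payload=0x45=69: acc |= 69<<0 -> acc=69 shift=7
  byte[4]=0x51 cont=0 payload=0x51=81: acc |= 81<<7 -> acc=10437 shift=14 [end]
Varint 2: bytes[3:5] = C5 51 -> value 10437 (2 byte(s))
  byte[5]=0xD8 cont=1 payload=0x58=88: acc |= 88<<0 -> acc=88 shift=7
  byte[6]=0x6A cont=0 payload=0x6A=106: acc |= 106<<7 -> acc=13656 shift=14 [end]
Varint 3: bytes[5:7] = D8 6A -> value 13656 (2 byte(s))
  byte[7]=0xE6 cont=1 payload=0x66=102: acc |= 102<<0 -> acc=102 shift=7
  byte[8]=0xA0 cont=1 payload=0x20=32: acc |= 32<<7 -> acc=4198 shift=14
  byte[9]=0x10 cont=0 payload=0x10=16: acc |= 16<<14 -> acc=266342 shift=21 [end]
Varint 4: bytes[7:10] = E6 A0 10 -> value 266342 (3 byte(s))
  byte[10]=0xB0 cont=1 payload=0x30=48: acc |= 48<<0 -> acc=48 shift=7
  byte[11]=0x05 cont=0 payload=0x05=5: acc |= 5<<7 -> acc=688 shift=14 [end]
Varint 5: bytes[10:12] = B0 05 -> value 688 (2 byte(s))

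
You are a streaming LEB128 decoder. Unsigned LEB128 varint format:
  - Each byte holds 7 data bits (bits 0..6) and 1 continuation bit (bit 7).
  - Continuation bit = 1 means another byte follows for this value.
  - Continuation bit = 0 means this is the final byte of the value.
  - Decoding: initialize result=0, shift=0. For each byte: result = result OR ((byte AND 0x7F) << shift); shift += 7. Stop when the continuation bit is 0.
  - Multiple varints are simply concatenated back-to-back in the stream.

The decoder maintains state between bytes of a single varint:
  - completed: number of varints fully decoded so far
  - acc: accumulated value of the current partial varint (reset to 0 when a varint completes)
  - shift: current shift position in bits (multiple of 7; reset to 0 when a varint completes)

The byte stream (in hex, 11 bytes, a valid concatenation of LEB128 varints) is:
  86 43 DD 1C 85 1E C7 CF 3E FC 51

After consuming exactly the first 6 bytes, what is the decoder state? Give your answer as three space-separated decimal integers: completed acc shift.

Answer: 3 0 0

Derivation:
byte[0]=0x86 cont=1 payload=0x06: acc |= 6<<0 -> completed=0 acc=6 shift=7
byte[1]=0x43 cont=0 payload=0x43: varint #1 complete (value=8582); reset -> completed=1 acc=0 shift=0
byte[2]=0xDD cont=1 payload=0x5D: acc |= 93<<0 -> completed=1 acc=93 shift=7
byte[3]=0x1C cont=0 payload=0x1C: varint #2 complete (value=3677); reset -> completed=2 acc=0 shift=0
byte[4]=0x85 cont=1 payload=0x05: acc |= 5<<0 -> completed=2 acc=5 shift=7
byte[5]=0x1E cont=0 payload=0x1E: varint #3 complete (value=3845); reset -> completed=3 acc=0 shift=0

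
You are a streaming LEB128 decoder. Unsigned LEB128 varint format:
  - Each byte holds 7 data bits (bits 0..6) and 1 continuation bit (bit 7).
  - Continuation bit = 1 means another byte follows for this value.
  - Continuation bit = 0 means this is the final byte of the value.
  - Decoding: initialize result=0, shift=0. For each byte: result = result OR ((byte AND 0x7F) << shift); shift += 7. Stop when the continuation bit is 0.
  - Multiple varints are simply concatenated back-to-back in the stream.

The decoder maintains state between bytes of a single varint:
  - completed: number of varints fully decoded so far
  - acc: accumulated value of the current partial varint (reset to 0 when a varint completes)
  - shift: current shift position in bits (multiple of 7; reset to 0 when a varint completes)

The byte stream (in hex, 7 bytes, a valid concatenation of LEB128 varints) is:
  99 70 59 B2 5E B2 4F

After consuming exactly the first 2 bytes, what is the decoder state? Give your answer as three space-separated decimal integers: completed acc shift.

byte[0]=0x99 cont=1 payload=0x19: acc |= 25<<0 -> completed=0 acc=25 shift=7
byte[1]=0x70 cont=0 payload=0x70: varint #1 complete (value=14361); reset -> completed=1 acc=0 shift=0

Answer: 1 0 0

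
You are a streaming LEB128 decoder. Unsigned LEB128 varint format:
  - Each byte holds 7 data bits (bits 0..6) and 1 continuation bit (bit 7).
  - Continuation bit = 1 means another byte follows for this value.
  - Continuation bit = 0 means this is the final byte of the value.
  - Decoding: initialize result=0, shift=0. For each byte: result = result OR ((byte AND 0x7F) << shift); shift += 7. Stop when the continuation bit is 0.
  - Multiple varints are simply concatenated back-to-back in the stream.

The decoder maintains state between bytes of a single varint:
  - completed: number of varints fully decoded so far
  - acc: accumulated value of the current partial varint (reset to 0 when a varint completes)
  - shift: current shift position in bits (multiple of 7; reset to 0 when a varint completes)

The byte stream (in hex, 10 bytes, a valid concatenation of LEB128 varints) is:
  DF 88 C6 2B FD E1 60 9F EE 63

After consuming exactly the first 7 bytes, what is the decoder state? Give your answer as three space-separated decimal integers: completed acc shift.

byte[0]=0xDF cont=1 payload=0x5F: acc |= 95<<0 -> completed=0 acc=95 shift=7
byte[1]=0x88 cont=1 payload=0x08: acc |= 8<<7 -> completed=0 acc=1119 shift=14
byte[2]=0xC6 cont=1 payload=0x46: acc |= 70<<14 -> completed=0 acc=1147999 shift=21
byte[3]=0x2B cont=0 payload=0x2B: varint #1 complete (value=91325535); reset -> completed=1 acc=0 shift=0
byte[4]=0xFD cont=1 payload=0x7D: acc |= 125<<0 -> completed=1 acc=125 shift=7
byte[5]=0xE1 cont=1 payload=0x61: acc |= 97<<7 -> completed=1 acc=12541 shift=14
byte[6]=0x60 cont=0 payload=0x60: varint #2 complete (value=1585405); reset -> completed=2 acc=0 shift=0

Answer: 2 0 0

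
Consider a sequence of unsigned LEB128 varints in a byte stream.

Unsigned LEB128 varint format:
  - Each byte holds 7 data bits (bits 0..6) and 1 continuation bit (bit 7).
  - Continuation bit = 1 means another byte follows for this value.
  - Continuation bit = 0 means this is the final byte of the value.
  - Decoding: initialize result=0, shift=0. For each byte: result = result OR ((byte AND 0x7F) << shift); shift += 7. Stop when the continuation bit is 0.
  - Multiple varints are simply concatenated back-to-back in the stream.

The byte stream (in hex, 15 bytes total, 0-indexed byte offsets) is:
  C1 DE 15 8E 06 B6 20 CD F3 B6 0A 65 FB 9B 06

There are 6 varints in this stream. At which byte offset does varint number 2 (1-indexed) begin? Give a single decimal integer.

Answer: 3

Derivation:
  byte[0]=0xC1 cont=1 payload=0x41=65: acc |= 65<<0 -> acc=65 shift=7
  byte[1]=0xDE cont=1 payload=0x5E=94: acc |= 94<<7 -> acc=12097 shift=14
  byte[2]=0x15 cont=0 payload=0x15=21: acc |= 21<<14 -> acc=356161 shift=21 [end]
Varint 1: bytes[0:3] = C1 DE 15 -> value 356161 (3 byte(s))
  byte[3]=0x8E cont=1 payload=0x0E=14: acc |= 14<<0 -> acc=14 shift=7
  byte[4]=0x06 cont=0 payload=0x06=6: acc |= 6<<7 -> acc=782 shift=14 [end]
Varint 2: bytes[3:5] = 8E 06 -> value 782 (2 byte(s))
  byte[5]=0xB6 cont=1 payload=0x36=54: acc |= 54<<0 -> acc=54 shift=7
  byte[6]=0x20 cont=0 payload=0x20=32: acc |= 32<<7 -> acc=4150 shift=14 [end]
Varint 3: bytes[5:7] = B6 20 -> value 4150 (2 byte(s))
  byte[7]=0xCD cont=1 payload=0x4D=77: acc |= 77<<0 -> acc=77 shift=7
  byte[8]=0xF3 cont=1 payload=0x73=115: acc |= 115<<7 -> acc=14797 shift=14
  byte[9]=0xB6 cont=1 payload=0x36=54: acc |= 54<<14 -> acc=899533 shift=21
  byte[10]=0x0A cont=0 payload=0x0A=10: acc |= 10<<21 -> acc=21871053 shift=28 [end]
Varint 4: bytes[7:11] = CD F3 B6 0A -> value 21871053 (4 byte(s))
  byte[11]=0x65 cont=0 payload=0x65=101: acc |= 101<<0 -> acc=101 shift=7 [end]
Varint 5: bytes[11:12] = 65 -> value 101 (1 byte(s))
  byte[12]=0xFB cont=1 payload=0x7B=123: acc |= 123<<0 -> acc=123 shift=7
  byte[13]=0x9B cont=1 payload=0x1B=27: acc |= 27<<7 -> acc=3579 shift=14
  byte[14]=0x06 cont=0 payload=0x06=6: acc |= 6<<14 -> acc=101883 shift=21 [end]
Varint 6: bytes[12:15] = FB 9B 06 -> value 101883 (3 byte(s))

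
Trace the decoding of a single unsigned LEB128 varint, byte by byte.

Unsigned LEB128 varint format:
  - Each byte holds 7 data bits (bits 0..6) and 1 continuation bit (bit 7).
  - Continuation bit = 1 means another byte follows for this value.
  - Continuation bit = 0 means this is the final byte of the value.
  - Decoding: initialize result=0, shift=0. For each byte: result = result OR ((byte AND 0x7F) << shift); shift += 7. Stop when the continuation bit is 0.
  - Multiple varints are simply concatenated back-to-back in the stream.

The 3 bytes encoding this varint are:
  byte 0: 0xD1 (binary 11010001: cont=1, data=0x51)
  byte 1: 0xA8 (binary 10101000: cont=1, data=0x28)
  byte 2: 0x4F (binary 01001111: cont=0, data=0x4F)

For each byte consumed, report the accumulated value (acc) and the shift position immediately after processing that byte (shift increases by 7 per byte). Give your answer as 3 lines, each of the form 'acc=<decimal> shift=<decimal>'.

Answer: acc=81 shift=7
acc=5201 shift=14
acc=1299537 shift=21

Derivation:
byte 0=0xD1: payload=0x51=81, contrib = 81<<0 = 81; acc -> 81, shift -> 7
byte 1=0xA8: payload=0x28=40, contrib = 40<<7 = 5120; acc -> 5201, shift -> 14
byte 2=0x4F: payload=0x4F=79, contrib = 79<<14 = 1294336; acc -> 1299537, shift -> 21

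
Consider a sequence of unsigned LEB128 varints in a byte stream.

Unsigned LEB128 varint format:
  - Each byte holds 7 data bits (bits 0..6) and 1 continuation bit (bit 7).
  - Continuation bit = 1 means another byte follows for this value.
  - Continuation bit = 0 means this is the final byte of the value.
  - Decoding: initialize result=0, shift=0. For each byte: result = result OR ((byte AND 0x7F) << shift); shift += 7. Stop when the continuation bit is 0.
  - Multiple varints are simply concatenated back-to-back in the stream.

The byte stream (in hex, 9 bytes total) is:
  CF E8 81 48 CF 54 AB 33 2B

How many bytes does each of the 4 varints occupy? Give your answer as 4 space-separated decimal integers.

Answer: 4 2 2 1

Derivation:
  byte[0]=0xCF cont=1 payload=0x4F=79: acc |= 79<<0 -> acc=79 shift=7
  byte[1]=0xE8 cont=1 payload=0x68=104: acc |= 104<<7 -> acc=13391 shift=14
  byte[2]=0x81 cont=1 payload=0x01=1: acc |= 1<<14 -> acc=29775 shift=21
  byte[3]=0x48 cont=0 payload=0x48=72: acc |= 72<<21 -> acc=151024719 shift=28 [end]
Varint 1: bytes[0:4] = CF E8 81 48 -> value 151024719 (4 byte(s))
  byte[4]=0xCF cont=1 payload=0x4F=79: acc |= 79<<0 -> acc=79 shift=7
  byte[5]=0x54 cont=0 payload=0x54=84: acc |= 84<<7 -> acc=10831 shift=14 [end]
Varint 2: bytes[4:6] = CF 54 -> value 10831 (2 byte(s))
  byte[6]=0xAB cont=1 payload=0x2B=43: acc |= 43<<0 -> acc=43 shift=7
  byte[7]=0x33 cont=0 payload=0x33=51: acc |= 51<<7 -> acc=6571 shift=14 [end]
Varint 3: bytes[6:8] = AB 33 -> value 6571 (2 byte(s))
  byte[8]=0x2B cont=0 payload=0x2B=43: acc |= 43<<0 -> acc=43 shift=7 [end]
Varint 4: bytes[8:9] = 2B -> value 43 (1 byte(s))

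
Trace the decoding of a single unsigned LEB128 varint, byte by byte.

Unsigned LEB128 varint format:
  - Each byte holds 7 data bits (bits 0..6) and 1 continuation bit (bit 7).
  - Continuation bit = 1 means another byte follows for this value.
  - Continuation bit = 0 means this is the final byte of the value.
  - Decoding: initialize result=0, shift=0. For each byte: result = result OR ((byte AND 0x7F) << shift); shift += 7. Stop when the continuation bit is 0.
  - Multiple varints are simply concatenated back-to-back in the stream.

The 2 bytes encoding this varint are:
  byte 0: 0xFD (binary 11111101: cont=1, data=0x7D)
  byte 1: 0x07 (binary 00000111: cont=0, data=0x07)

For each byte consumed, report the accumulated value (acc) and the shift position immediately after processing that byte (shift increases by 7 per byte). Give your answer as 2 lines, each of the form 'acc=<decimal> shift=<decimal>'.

Answer: acc=125 shift=7
acc=1021 shift=14

Derivation:
byte 0=0xFD: payload=0x7D=125, contrib = 125<<0 = 125; acc -> 125, shift -> 7
byte 1=0x07: payload=0x07=7, contrib = 7<<7 = 896; acc -> 1021, shift -> 14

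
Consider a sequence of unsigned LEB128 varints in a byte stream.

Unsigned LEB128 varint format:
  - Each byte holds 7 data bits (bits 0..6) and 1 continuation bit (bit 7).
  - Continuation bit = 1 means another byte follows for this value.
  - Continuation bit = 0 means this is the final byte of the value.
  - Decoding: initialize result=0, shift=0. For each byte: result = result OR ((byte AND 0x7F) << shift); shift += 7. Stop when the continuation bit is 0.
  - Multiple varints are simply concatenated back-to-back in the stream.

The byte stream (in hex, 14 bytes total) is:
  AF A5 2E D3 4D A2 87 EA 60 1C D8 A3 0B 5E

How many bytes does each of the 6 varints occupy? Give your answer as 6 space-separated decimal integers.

  byte[0]=0xAF cont=1 payload=0x2F=47: acc |= 47<<0 -> acc=47 shift=7
  byte[1]=0xA5 cont=1 payload=0x25=37: acc |= 37<<7 -> acc=4783 shift=14
  byte[2]=0x2E cont=0 payload=0x2E=46: acc |= 46<<14 -> acc=758447 shift=21 [end]
Varint 1: bytes[0:3] = AF A5 2E -> value 758447 (3 byte(s))
  byte[3]=0xD3 cont=1 payload=0x53=83: acc |= 83<<0 -> acc=83 shift=7
  byte[4]=0x4D cont=0 payload=0x4D=77: acc |= 77<<7 -> acc=9939 shift=14 [end]
Varint 2: bytes[3:5] = D3 4D -> value 9939 (2 byte(s))
  byte[5]=0xA2 cont=1 payload=0x22=34: acc |= 34<<0 -> acc=34 shift=7
  byte[6]=0x87 cont=1 payload=0x07=7: acc |= 7<<7 -> acc=930 shift=14
  byte[7]=0xEA cont=1 payload=0x6A=106: acc |= 106<<14 -> acc=1737634 shift=21
  byte[8]=0x60 cont=0 payload=0x60=96: acc |= 96<<21 -> acc=203064226 shift=28 [end]
Varint 3: bytes[5:9] = A2 87 EA 60 -> value 203064226 (4 byte(s))
  byte[9]=0x1C cont=0 payload=0x1C=28: acc |= 28<<0 -> acc=28 shift=7 [end]
Varint 4: bytes[9:10] = 1C -> value 28 (1 byte(s))
  byte[10]=0xD8 cont=1 payload=0x58=88: acc |= 88<<0 -> acc=88 shift=7
  byte[11]=0xA3 cont=1 payload=0x23=35: acc |= 35<<7 -> acc=4568 shift=14
  byte[12]=0x0B cont=0 payload=0x0B=11: acc |= 11<<14 -> acc=184792 shift=21 [end]
Varint 5: bytes[10:13] = D8 A3 0B -> value 184792 (3 byte(s))
  byte[13]=0x5E cont=0 payload=0x5E=94: acc |= 94<<0 -> acc=94 shift=7 [end]
Varint 6: bytes[13:14] = 5E -> value 94 (1 byte(s))

Answer: 3 2 4 1 3 1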